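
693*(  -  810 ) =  - 561330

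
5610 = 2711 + 2899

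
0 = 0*613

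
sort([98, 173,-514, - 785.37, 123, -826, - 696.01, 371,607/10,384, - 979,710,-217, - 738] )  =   [ - 979  , - 826, - 785.37, - 738,  -  696.01,  -  514, - 217, 607/10, 98, 123, 173, 371,  384, 710] 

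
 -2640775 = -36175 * 73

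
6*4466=26796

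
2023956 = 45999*44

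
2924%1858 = 1066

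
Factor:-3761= - 3761^1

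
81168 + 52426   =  133594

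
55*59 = 3245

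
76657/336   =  10951/48 = 228.15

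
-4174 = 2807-6981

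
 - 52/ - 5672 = 13/1418  =  0.01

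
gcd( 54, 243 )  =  27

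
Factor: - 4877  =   - 4877^1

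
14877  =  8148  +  6729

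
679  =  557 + 122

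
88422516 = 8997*9828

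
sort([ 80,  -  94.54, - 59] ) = [ - 94.54,- 59,80] 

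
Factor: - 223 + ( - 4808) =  - 5031=- 3^2*13^1*43^1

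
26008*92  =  2392736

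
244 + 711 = 955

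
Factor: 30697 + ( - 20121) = 2^4*661^1 = 10576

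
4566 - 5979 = -1413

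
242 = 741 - 499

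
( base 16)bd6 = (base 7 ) 11556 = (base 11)2305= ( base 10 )3030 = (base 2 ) 101111010110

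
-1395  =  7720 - 9115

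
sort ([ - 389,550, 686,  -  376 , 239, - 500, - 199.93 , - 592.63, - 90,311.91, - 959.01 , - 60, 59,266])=[ - 959.01, - 592.63, - 500, - 389, - 376,  -  199.93, - 90, - 60, 59,239, 266,311.91,550, 686 ] 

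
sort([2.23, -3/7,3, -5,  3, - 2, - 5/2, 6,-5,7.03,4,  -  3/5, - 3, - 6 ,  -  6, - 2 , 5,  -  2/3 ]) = [ - 6 , - 6, -5, - 5,  -  3, - 5/2,  -  2, - 2, - 2/3,-3/5,-3/7, 2.23, 3 , 3, 4, 5, 6,7.03]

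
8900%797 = 133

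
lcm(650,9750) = 9750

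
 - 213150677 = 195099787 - 408250464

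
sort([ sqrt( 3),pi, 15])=[sqrt(3),pi,15] 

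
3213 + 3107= 6320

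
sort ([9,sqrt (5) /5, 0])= [ 0, sqrt(5 )/5,9] 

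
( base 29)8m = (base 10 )254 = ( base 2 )11111110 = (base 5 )2004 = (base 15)11E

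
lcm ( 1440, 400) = 7200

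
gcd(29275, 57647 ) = 1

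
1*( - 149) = - 149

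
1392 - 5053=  - 3661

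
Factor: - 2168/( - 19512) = 1/9 = 3^(-2) 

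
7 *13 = 91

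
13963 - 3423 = 10540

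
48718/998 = 48 + 407/499 = 48.82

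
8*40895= 327160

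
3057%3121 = 3057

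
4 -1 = 3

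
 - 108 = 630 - 738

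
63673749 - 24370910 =39302839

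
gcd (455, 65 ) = 65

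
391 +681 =1072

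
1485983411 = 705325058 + 780658353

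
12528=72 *174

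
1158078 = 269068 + 889010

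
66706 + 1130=67836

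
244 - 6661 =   -  6417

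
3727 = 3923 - 196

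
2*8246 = 16492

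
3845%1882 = 81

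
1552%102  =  22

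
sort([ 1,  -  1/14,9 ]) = [ -1/14,1  ,  9] 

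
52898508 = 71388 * 741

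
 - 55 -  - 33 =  - 22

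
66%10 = 6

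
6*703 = 4218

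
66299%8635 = 5854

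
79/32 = 2 + 15/32 = 2.47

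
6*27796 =166776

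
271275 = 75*3617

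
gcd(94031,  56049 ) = 7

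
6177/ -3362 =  - 6177/3362 =- 1.84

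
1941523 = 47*41309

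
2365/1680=1 + 137/336 =1.41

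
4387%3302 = 1085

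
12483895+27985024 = 40468919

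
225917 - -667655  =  893572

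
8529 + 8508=17037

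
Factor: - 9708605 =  - 5^1*1941721^1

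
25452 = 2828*9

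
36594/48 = 762 + 3/8= 762.38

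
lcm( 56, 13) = 728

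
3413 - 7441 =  - 4028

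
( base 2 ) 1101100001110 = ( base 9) 10445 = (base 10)6926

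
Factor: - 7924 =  - 2^2*7^1*283^1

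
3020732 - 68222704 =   -  65201972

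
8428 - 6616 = 1812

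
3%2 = 1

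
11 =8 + 3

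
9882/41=241 + 1/41  =  241.02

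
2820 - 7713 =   -  4893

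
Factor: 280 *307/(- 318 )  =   - 42980/159 = - 2^2*3^( - 1)*5^1*7^1*53^ ( - 1)*307^1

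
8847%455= 202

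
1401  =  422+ 979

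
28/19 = 1 + 9/19 = 1.47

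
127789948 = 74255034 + 53534914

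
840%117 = 21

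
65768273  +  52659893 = 118428166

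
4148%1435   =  1278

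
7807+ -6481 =1326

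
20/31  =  20/31 = 0.65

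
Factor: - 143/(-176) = 13/16 = 2^(  -  4)*13^1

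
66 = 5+61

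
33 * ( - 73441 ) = - 2423553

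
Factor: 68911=137^1*503^1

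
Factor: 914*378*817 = 2^2*3^3*7^1*19^1*43^1*457^1 = 282266964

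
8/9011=8/9011 = 0.00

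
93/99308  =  93/99308 = 0.00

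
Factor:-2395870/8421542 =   -  1197935/4210771 = - 5^1*23^( - 1) * 29^( - 1)*59^( - 1) * 107^ (  -  1)*239587^1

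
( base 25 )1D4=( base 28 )162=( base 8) 1672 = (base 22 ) 1l8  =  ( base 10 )954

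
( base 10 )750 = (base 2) 1011101110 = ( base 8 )1356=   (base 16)2EE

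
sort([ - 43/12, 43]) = [ - 43/12,43 ] 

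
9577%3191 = 4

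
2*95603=191206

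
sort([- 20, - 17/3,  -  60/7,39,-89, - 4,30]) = [-89, - 20, - 60/7,-17/3 , - 4, 30, 39 ]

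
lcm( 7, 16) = 112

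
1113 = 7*159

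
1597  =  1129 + 468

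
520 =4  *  130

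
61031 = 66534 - 5503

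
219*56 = 12264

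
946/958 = 473/479 = 0.99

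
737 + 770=1507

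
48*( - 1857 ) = -89136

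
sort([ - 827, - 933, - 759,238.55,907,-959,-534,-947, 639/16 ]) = [-959,  -  947, - 933, - 827, - 759, - 534,639/16,238.55,907] 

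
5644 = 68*83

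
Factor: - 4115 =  - 5^1*823^1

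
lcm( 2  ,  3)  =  6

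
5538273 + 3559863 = 9098136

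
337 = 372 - 35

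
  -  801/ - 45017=801/45017 = 0.02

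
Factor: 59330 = 2^1*5^1* 17^1 * 349^1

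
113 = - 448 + 561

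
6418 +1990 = 8408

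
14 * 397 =5558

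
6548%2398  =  1752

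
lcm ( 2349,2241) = 194967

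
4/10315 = 4/10315 = 0.00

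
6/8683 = 6/8683=0.00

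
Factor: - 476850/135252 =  - 2^( - 1)*3^ ( - 1 ) * 5^2*11^1*13^( - 1 ) = -275/78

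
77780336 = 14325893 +63454443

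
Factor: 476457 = 3^1* 241^1 * 659^1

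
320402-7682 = 312720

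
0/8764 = 0 = 0.00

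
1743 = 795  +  948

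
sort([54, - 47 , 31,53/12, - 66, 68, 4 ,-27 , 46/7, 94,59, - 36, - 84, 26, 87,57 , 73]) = [-84, - 66 ,-47, - 36, - 27,4,  53/12,46/7,  26,  31,54, 57, 59, 68, 73, 87 , 94]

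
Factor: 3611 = 23^1*157^1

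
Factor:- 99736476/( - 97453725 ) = 2^2*5^( - 2 )*7^1 * 317^( - 1)*4099^(-1)*1187339^1  =  33245492/32484575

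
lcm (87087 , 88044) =8012004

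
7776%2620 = 2536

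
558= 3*186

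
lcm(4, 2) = 4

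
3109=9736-6627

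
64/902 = 32/451 = 0.07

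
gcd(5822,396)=2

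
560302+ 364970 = 925272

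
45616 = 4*11404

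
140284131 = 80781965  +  59502166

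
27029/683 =39  +  392/683 = 39.57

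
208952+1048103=1257055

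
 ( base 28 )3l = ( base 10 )105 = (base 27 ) 3o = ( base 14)77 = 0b1101001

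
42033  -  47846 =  - 5813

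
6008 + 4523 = 10531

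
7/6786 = 7/6786 = 0.00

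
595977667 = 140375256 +455602411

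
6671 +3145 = 9816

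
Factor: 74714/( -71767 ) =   -  2^1* 43^ ( - 1 )*1669^(  -  1)*37357^1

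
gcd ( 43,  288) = 1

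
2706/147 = 902/49 = 18.41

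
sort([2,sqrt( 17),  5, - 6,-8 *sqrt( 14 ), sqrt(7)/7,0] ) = [-8*sqrt(14 ), -6, 0, sqrt( 7)/7,2, sqrt(17),5 ] 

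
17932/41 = 17932/41  =  437.37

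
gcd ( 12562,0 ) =12562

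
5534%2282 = 970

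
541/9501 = 541/9501 = 0.06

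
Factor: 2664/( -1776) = - 2^(  -  1 )*3^1 = -  3/2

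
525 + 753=1278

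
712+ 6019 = 6731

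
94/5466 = 47/2733 = 0.02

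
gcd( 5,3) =1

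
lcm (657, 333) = 24309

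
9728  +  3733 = 13461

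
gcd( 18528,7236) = 12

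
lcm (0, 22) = 0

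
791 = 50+741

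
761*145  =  110345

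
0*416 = 0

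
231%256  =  231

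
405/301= 405/301  =  1.35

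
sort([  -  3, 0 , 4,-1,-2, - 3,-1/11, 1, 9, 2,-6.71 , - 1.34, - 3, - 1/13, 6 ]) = [  -  6.71,-3,-3, -3,-2, - 1.34,-1,-1/11, - 1/13, 0, 1, 2 , 4, 6, 9]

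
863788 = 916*943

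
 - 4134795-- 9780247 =5645452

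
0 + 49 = 49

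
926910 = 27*34330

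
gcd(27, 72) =9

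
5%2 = 1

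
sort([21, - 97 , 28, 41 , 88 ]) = [ - 97 , 21, 28,  41, 88 ] 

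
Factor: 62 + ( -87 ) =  - 25  =  -5^2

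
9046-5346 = 3700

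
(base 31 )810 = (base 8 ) 17047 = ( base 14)2b55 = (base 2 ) 1111000100111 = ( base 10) 7719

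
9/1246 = 9/1246 = 0.01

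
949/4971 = 949/4971 = 0.19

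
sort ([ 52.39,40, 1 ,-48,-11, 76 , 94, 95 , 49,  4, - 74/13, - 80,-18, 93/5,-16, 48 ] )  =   [ - 80, - 48, - 18, - 16, - 11, - 74/13,1 , 4, 93/5,40,48, 49, 52.39, 76,94, 95]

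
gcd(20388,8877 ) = 3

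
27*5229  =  141183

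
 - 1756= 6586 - 8342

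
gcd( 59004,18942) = 66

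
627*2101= 1317327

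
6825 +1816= 8641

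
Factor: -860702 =-2^1* 233^1 * 1847^1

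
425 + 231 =656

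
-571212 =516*(-1107)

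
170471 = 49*3479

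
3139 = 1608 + 1531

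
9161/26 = 9161/26= 352.35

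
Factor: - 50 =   -  2^1*5^2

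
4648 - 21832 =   -  17184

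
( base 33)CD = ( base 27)f4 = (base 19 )12a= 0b110011001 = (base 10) 409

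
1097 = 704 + 393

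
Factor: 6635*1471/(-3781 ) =-5^1*  19^(-1 )*199^( - 1) * 1327^1*1471^1 = - 9760085/3781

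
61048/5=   61048/5 = 12209.60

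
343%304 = 39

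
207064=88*2353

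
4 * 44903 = 179612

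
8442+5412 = 13854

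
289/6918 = 289/6918=0.04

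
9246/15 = 616+2/5 = 616.40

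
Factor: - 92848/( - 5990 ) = 46424/2995 =2^3*5^( - 1 )*7^1*599^( - 1 )*829^1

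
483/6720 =23/320 = 0.07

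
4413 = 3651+762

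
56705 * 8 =453640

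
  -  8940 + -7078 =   -  16018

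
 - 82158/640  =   - 41079/320 =- 128.37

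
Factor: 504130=2^1*5^1*11^1 * 4583^1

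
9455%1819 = 360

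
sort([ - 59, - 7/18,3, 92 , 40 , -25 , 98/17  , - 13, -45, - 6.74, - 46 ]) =[ - 59, - 46, - 45, - 25, - 13  ,-6.74, - 7/18 , 3 , 98/17, 40, 92]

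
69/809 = 69/809 = 0.09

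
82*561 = 46002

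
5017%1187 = 269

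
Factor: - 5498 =- 2^1*2749^1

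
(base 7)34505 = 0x2279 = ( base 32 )8JP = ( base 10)8825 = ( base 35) 775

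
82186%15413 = 5121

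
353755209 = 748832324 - 395077115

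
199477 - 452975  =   - 253498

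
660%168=156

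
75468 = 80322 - 4854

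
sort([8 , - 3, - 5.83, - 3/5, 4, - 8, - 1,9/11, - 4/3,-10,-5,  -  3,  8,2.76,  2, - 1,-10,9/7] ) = [ - 10, - 10, - 8, - 5.83, - 5, - 3, - 3, - 4/3, - 1, - 1,  -  3/5,9/11,9/7,2 , 2.76, 4,8,8 ]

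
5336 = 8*667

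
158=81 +77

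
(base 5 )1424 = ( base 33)78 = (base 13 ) 155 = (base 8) 357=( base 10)239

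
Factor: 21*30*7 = 4410 = 2^1 *3^2*5^1 *7^2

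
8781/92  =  95+41/92  =  95.45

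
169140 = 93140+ 76000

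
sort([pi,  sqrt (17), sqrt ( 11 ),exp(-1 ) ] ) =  [ exp( - 1),pi,sqrt (11),sqrt(17)] 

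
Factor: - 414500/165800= - 2^( - 1 )* 5^1 = - 5/2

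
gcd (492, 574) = 82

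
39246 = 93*422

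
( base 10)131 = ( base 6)335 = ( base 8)203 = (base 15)8b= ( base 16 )83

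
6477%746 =509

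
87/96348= 29/32116 =0.00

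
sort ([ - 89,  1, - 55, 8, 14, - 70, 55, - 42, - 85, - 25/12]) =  [ - 89, - 85 , - 70, - 55 , - 42, - 25/12, 1,8, 14,55]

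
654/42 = 109/7=15.57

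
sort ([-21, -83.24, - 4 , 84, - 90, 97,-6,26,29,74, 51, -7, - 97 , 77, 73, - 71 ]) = [ - 97, - 90 , - 83.24, - 71,-21, - 7, - 6, - 4, 26, 29,51,73, 74, 77,84, 97]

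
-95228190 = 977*( - 97470)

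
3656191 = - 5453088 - -9109279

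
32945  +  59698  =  92643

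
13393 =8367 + 5026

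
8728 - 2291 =6437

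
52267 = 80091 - 27824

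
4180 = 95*44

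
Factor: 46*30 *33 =2^2*3^2*5^1*11^1*23^1 = 45540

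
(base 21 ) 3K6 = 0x6D5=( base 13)a47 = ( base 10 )1749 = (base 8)3325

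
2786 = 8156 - 5370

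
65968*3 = 197904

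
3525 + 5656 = 9181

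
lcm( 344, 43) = 344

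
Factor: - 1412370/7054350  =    -  47079/235145 = -3^2 * 5^( - 1) * 131^( - 1) * 359^( - 1 )*5231^1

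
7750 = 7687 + 63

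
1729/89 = 19 + 38/89 = 19.43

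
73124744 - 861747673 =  - 788622929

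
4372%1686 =1000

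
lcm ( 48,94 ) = 2256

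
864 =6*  144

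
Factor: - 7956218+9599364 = 2^1*821573^1 =1643146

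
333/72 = 37/8=4.62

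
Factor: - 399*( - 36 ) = 2^2*3^3*7^1 * 19^1 = 14364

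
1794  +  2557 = 4351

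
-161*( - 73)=11753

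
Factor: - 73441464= -2^3*3^1*53^1*57737^1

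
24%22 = 2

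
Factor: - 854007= - 3^1*7^1*11^1 * 3697^1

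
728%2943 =728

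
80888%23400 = 10688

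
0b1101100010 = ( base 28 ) 12Q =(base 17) 2GG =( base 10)866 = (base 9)1162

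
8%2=0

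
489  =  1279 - 790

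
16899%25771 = 16899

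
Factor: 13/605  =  5^(-1 )*11^(-2)*13^1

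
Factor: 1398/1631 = 6/7 = 2^1*3^1*7^( - 1) 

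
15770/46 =342 + 19/23=342.83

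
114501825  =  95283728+19218097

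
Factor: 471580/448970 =2^1 * 73^1 * 139^(-1 ) = 146/139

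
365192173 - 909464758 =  - 544272585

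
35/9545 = 7/1909 = 0.00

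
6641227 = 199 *33373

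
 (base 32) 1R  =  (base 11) 54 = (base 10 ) 59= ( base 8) 73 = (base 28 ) 23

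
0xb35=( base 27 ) 3p7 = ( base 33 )2KV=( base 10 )2869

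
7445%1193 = 287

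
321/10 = 321/10= 32.10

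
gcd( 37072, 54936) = 56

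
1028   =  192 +836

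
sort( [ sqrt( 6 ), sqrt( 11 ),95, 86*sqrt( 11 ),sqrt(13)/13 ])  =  [sqrt (13)/13,  sqrt( 6 ), sqrt( 11),95,86*sqrt( 11 )]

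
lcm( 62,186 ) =186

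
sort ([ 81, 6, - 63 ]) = [ - 63,6,81] 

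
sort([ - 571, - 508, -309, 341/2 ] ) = [ - 571,  -  508,-309, 341/2 ] 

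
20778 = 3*6926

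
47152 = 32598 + 14554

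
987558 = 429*2302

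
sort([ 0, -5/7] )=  [ - 5/7,0]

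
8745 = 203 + 8542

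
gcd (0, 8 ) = 8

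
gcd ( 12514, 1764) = 2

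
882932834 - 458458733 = 424474101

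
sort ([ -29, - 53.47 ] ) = [ - 53.47, -29 ]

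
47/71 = 47/71=0.66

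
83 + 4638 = 4721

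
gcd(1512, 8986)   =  2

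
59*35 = 2065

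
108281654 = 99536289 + 8745365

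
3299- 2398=901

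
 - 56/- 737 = 56/737 = 0.08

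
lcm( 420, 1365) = 5460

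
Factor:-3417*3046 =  - 2^1*3^1*17^1*67^1 *1523^1 = - 10408182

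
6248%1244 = 28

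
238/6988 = 119/3494 = 0.03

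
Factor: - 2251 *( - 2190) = 2^1*3^1 *5^1*73^1*2251^1= 4929690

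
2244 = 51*44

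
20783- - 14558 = 35341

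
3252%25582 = 3252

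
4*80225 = 320900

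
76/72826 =38/36413 = 0.00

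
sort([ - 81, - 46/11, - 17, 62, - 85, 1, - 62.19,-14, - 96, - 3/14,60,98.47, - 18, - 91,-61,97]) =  [ - 96, - 91,- 85,-81, - 62.19,  -  61, - 18, - 17, -14, - 46/11, - 3/14, 1,60, 62,97,98.47]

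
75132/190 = 37566/95 =395.43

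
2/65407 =2/65407  =  0.00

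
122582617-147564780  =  - 24982163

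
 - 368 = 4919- 5287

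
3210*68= 218280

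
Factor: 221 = 13^1 * 17^1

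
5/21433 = 5/21433 =0.00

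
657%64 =17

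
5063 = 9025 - 3962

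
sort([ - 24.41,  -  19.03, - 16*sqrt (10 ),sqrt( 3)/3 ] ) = [ - 16*sqrt( 10), - 24.41, - 19.03,sqrt( 3 )/3]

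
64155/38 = 64155/38 = 1688.29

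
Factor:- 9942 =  - 2^1 * 3^1 * 1657^1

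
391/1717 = 23/101 =0.23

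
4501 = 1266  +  3235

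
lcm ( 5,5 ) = 5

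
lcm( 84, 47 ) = 3948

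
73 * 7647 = 558231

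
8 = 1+7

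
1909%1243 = 666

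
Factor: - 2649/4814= - 2^ ( - 1 )*3^1*  29^( - 1) * 83^( - 1 ) * 883^1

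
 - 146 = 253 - 399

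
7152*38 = 271776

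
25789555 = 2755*9361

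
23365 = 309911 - 286546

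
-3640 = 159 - 3799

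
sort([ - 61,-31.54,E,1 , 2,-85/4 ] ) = [ -61 , - 31.54,  -  85/4,1,2,E ] 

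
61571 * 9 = 554139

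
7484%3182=1120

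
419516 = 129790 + 289726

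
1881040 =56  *33590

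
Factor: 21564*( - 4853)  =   - 2^2*3^2*23^1*211^1*599^1 = - 104650092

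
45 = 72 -27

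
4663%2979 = 1684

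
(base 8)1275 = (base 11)588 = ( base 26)10P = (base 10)701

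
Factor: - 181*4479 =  - 810699 = - 3^1*181^1*1493^1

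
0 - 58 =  - 58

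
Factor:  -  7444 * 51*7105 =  - 2697370620 = - 2^2 * 3^1*  5^1*7^2 * 17^1*29^1*1861^1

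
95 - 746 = - 651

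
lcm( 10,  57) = 570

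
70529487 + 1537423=72066910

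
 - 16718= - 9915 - 6803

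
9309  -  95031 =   -  85722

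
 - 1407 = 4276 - 5683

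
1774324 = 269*6596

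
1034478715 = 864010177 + 170468538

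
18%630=18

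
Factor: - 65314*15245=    - 2^1*5^1*17^2* 113^1*3049^1 = - 995711930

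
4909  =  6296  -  1387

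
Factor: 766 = 2^1 * 383^1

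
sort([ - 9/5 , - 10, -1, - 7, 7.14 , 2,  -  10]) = [ - 10, - 10, - 7, - 9/5 , - 1,2,7.14]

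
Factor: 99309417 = 3^1*83^1 * 398833^1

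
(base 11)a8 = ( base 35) 3d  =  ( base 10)118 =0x76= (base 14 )86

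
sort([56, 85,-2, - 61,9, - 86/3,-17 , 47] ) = [-61,-86/3, - 17, - 2,9, 47, 56,85]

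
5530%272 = 90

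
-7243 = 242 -7485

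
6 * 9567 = 57402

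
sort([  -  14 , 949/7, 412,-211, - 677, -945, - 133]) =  [ - 945, - 677,  -  211, - 133,  -  14, 949/7, 412 ]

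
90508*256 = 23170048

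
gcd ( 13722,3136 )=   2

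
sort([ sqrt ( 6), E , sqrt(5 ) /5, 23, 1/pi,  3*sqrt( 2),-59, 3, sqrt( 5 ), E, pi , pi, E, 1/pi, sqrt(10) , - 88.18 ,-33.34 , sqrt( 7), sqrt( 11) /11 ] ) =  [ - 88.18, - 59, - 33.34, sqrt(11)/11,1/pi,1/pi,  sqrt(5) /5,sqrt( 5 ), sqrt(6), sqrt( 7),E, E, E, 3, pi, pi, sqrt( 10),3*sqrt( 2 ),23 ]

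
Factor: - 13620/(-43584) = 5/16=2^( - 4 )*5^1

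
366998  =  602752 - 235754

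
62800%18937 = 5989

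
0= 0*2934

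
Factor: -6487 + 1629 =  - 2^1*7^1 *347^1  =  - 4858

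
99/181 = 99/181 = 0.55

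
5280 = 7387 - 2107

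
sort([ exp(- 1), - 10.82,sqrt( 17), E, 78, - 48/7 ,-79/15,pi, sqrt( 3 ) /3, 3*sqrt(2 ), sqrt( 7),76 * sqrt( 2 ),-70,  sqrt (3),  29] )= [ - 70, - 10.82, - 48/7,  -  79/15 , exp(  -  1),sqrt( 3 )/3 , sqrt( 3),sqrt( 7 ),E,pi,sqrt( 17),3*sqrt (2),29, 78,76  *sqrt(2) ] 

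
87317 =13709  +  73608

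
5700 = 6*950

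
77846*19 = 1479074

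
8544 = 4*2136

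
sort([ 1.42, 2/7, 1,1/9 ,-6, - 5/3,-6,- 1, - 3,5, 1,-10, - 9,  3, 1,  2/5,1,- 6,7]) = [  -  10, -9, - 6, - 6, - 6, - 3,-5/3,-1, 1/9,2/7,2/5, 1, 1,1, 1,1.42,3, 5,7 ] 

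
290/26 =11+2/13 = 11.15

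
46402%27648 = 18754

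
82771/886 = 82771/886 = 93.42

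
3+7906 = 7909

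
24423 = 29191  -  4768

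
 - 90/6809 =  - 90/6809 = - 0.01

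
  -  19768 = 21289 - 41057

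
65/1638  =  5/126  =  0.04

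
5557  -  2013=3544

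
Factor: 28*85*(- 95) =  - 226100 = - 2^2*5^2*7^1*17^1*19^1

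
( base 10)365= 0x16D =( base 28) D1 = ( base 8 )555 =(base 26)E1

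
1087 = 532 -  - 555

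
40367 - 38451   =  1916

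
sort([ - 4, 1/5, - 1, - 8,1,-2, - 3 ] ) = [  -  8, - 4, - 3, - 2,-1,1/5 , 1]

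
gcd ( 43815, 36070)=5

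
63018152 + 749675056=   812693208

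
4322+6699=11021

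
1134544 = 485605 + 648939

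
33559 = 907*37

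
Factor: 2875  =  5^3*23^1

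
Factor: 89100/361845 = 180/731 = 2^2 *3^2*5^1*17^ (-1)*43^( - 1)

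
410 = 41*10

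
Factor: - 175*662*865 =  - 100210250 = - 2^1*5^3*7^1*173^1  *  331^1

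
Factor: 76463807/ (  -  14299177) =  - 7^1  *  17^1*29^1*43^(  -  1)*193^(-1)*1723^( - 1) * 22157^1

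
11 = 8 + 3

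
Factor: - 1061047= -13^1*81619^1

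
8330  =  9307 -977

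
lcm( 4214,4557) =391902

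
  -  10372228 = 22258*( - 466)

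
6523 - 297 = 6226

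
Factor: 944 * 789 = 744816=2^4*3^1 * 59^1 * 263^1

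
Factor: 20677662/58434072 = 3446277/9739012 = 2^( - 2) * 3^1*19^1*29^( - 1 )*59^( - 1)*103^1 * 587^1 * 1423^(- 1)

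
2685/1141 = 2  +  403/1141 = 2.35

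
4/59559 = 4/59559 = 0.00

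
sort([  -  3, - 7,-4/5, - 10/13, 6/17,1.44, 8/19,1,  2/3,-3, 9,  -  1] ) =[ - 7, - 3, - 3, - 1, - 4/5, - 10/13, 6/17, 8/19,2/3, 1,  1.44,9] 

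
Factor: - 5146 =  - 2^1*31^1*83^1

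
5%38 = 5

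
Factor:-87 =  - 3^1*29^1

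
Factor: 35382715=5^1*7076543^1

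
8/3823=8/3823 = 0.00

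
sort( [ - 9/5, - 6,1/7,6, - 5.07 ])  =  [- 6, - 5.07, - 9/5 , 1/7, 6]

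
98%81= 17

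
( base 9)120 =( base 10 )99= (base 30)39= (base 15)69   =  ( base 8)143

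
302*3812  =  1151224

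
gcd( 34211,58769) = 1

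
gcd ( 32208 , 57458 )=2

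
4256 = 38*112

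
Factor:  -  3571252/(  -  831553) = 2^2*113^1*7901^1*831553^(-1)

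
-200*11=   -  2200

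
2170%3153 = 2170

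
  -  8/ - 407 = 8/407 = 0.02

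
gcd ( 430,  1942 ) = 2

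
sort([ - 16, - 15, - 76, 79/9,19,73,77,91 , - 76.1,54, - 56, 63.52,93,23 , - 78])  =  [ - 78,-76.1,-76, - 56 , - 16, - 15,79/9,19,23,54, 63.52, 73 , 77, 91,93 ] 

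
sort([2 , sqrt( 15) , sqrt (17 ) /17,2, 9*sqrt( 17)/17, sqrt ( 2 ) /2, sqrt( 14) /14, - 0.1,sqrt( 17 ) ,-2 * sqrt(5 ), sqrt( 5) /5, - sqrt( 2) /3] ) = [- 2*sqrt(5) , - sqrt (2 ) /3,-0.1,sqrt( 17 )/17,  sqrt( 14 )/14,sqrt( 5 ) /5, sqrt( 2)/2,2,2,9*sqrt( 17 )/17,  sqrt( 15 ),sqrt( 17 ) ]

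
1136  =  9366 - 8230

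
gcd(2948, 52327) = 737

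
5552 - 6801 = -1249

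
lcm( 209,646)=7106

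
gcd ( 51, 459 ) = 51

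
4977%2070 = 837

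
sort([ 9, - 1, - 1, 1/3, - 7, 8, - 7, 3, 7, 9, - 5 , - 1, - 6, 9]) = [  -  7, - 7, - 6 ,- 5, - 1, - 1, - 1, 1/3, 3, 7,8, 9, 9, 9 ]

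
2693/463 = 5 + 378/463 = 5.82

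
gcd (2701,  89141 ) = 1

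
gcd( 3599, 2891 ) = 59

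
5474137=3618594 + 1855543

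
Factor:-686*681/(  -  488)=233583/244 = 2^(  -  2)*3^1*7^3 * 61^( - 1)*227^1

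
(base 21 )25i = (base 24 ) 1HL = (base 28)17P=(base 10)1005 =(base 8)1755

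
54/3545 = 54/3545 = 0.02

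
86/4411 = 86/4411 = 0.02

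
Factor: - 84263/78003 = -3^( - 6) *107^(  -  1) * 84263^1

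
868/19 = 868/19 = 45.68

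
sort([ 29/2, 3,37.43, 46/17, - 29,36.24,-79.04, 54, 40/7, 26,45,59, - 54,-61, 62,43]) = [ - 79.04 ,- 61,-54,  -  29, 46/17, 3, 40/7,29/2,26, 36.24,37.43 , 43, 45 , 54,59 , 62]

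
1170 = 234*5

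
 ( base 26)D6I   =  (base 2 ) 10001100000010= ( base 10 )8962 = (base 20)1282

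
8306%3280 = 1746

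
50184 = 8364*6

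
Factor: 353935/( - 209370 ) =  - 2^( - 1)*3^( -1 )*7^( - 1 )*71^1= -71/42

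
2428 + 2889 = 5317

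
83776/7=11968 =11968.00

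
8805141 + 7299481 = 16104622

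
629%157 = 1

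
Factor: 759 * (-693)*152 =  - 79950024 = -  2^3*3^3*7^1*11^2*19^1*23^1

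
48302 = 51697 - 3395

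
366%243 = 123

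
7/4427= 7/4427 = 0.00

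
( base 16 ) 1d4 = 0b111010100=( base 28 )gk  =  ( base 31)f3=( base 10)468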